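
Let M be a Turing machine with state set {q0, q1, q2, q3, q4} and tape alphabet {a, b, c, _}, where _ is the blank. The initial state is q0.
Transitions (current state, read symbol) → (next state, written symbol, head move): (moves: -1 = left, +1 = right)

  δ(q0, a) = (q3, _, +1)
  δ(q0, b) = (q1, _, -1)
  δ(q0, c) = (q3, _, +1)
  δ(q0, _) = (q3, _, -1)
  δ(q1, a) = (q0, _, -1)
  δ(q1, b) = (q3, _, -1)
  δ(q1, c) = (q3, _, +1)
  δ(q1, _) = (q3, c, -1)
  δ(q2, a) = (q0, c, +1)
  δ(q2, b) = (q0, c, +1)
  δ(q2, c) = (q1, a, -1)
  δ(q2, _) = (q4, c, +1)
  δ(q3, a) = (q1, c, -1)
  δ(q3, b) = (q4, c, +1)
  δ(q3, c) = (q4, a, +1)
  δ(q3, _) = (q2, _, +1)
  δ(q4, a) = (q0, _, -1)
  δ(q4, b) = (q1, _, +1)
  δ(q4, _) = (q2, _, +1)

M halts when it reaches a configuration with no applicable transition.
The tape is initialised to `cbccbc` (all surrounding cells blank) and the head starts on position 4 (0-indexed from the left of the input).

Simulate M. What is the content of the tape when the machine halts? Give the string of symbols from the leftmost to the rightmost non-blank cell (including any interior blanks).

q0 | cbcc[b]c   read b → write _, move -1, go to q1
q1 | cbc[c]_c   read c → write _, move +1, go to q3
q3 | cbc_[_]c   read _ → write _, move +1, go to q2
q2 | cbc__[c]   read c → write a, move -1, go to q1
q1 | cbc_[_]a   read _ → write c, move -1, go to q3
q3 | cbc[_]ca   read _ → write _, move +1, go to q2
q2 | cbc_[c]a   read c → write a, move -1, go to q1
q1 | cbc[_]aa   read _ → write c, move -1, go to q3
q3 | cb[c]caa   read c → write a, move +1, go to q4
q4 | cba[c]aa
The non-blank tape span at halt is cbacaa.

cbacaa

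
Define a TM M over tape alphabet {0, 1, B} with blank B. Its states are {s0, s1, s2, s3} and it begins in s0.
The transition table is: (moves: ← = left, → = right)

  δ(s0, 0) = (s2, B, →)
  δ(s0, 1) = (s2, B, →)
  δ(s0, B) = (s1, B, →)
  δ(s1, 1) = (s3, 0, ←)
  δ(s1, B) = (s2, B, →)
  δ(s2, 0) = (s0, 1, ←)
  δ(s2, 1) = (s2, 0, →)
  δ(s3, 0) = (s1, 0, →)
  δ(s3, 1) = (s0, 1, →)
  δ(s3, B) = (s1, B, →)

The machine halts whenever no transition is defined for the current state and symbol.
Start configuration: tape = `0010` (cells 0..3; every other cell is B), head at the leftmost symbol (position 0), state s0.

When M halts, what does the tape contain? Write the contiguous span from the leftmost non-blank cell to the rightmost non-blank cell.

s0 | [0]010   read 0 → write B, move →, go to s2
s2 | B[0]10   read 0 → write 1, move ←, go to s0
s0 | [B]110   read B → write B, move →, go to s1
s1 | B[1]10   read 1 → write 0, move ←, go to s3
s3 | [B]010   read B → write B, move →, go to s1
s1 | B[0]10
The non-blank tape span at halt is 010.

010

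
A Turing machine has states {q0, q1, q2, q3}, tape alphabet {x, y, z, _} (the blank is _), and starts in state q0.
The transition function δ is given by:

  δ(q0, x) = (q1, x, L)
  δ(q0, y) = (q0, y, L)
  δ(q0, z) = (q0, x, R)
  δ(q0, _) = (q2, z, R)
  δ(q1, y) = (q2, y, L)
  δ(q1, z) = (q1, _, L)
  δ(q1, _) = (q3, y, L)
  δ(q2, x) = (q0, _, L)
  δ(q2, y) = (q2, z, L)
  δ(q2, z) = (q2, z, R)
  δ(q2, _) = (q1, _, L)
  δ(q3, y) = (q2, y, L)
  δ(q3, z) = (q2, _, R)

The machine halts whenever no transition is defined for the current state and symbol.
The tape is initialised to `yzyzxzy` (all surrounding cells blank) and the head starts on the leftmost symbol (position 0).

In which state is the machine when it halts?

state=q0 head=0 tape=_[y]zyzxzy_   (q0,y)→(q0,y,L)
state=q0 head=-1 tape=[_]yzyzxzy_   (q0,_)→(q2,z,R)
state=q2 head=0 tape=z[y]zyzxzy_   (q2,y)→(q2,z,L)
state=q2 head=-1 tape=[z]zzyzxzy_   (q2,z)→(q2,z,R)
state=q2 head=0 tape=z[z]zyzxzy_   (q2,z)→(q2,z,R)
state=q2 head=1 tape=zz[z]yzxzy_   (q2,z)→(q2,z,R)
state=q2 head=2 tape=zzz[y]zxzy_   (q2,y)→(q2,z,L)
state=q2 head=1 tape=zz[z]zzxzy_   (q2,z)→(q2,z,R)
state=q2 head=2 tape=zzz[z]zxzy_   (q2,z)→(q2,z,R)
state=q2 head=3 tape=zzzz[z]xzy_   (q2,z)→(q2,z,R)
state=q2 head=4 tape=zzzzz[x]zy_   (q2,x)→(q0,_,L)
state=q0 head=3 tape=zzzz[z]_zy_   (q0,z)→(q0,x,R)
state=q0 head=4 tape=zzzzx[_]zy_   (q0,_)→(q2,z,R)
state=q2 head=5 tape=zzzzxz[z]y_   (q2,z)→(q2,z,R)
state=q2 head=6 tape=zzzzxzz[y]_   (q2,y)→(q2,z,L)
state=q2 head=5 tape=zzzzxz[z]z_   (q2,z)→(q2,z,R)
state=q2 head=6 tape=zzzzxzz[z]_   (q2,z)→(q2,z,R)
state=q2 head=7 tape=zzzzxzzz[_]   (q2,_)→(q1,_,L)
state=q1 head=6 tape=zzzzxzz[z]_   (q1,z)→(q1,_,L)
state=q1 head=5 tape=zzzzxz[z]__   (q1,z)→(q1,_,L)
state=q1 head=4 tape=zzzzx[z]___   (q1,z)→(q1,_,L)
state=q1 head=3 tape=zzzz[x]____
No transition is defined for (q1, x); M halts in state q1.

q1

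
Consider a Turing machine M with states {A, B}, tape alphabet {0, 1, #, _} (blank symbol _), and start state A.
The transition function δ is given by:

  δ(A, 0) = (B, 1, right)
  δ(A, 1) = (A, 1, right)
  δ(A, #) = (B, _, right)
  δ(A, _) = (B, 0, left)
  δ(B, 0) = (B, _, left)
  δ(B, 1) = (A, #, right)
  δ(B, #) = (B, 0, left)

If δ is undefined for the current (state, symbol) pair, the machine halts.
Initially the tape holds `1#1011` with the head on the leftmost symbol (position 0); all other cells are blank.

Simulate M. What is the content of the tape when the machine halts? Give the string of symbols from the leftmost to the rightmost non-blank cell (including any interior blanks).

1_#1##1

A | [1]#1011__   read 1 → write 1, move right, go to A
A | 1[#]1011__   read # → write _, move right, go to B
B | 1_[1]011__   read 1 → write #, move right, go to A
A | 1_#[0]11__   read 0 → write 1, move right, go to B
B | 1_#1[1]1__   read 1 → write #, move right, go to A
A | 1_#1#[1]__   read 1 → write 1, move right, go to A
A | 1_#1#1[_]_   read _ → write 0, move left, go to B
B | 1_#1#[1]0_   read 1 → write #, move right, go to A
A | 1_#1##[0]_   read 0 → write 1, move right, go to B
B | 1_#1##1[_]
The non-blank tape span at halt is 1_#1##1.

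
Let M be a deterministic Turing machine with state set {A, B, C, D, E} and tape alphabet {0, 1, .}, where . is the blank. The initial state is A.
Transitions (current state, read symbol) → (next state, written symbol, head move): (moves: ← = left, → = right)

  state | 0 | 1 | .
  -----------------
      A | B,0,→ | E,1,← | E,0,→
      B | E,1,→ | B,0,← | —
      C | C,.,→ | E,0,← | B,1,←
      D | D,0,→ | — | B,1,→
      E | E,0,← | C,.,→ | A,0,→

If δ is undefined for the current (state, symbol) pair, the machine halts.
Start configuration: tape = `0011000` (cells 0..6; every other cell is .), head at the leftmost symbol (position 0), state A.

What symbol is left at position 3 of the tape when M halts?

0

A | [0]011000.   read 0 → write 0, move →, go to B
B | 0[0]11000.   read 0 → write 1, move →, go to E
E | 01[1]1000.   read 1 → write ., move →, go to C
C | 01.[1]000.   read 1 → write 0, move ←, go to E
E | 01[.]0000.   read . → write 0, move →, go to A
A | 010[0]000.   read 0 → write 0, move →, go to B
B | 0100[0]00.   read 0 → write 1, move →, go to E
E | 01001[0]0.   read 0 → write 0, move ←, go to E
E | 0100[1]00.   read 1 → write ., move →, go to C
C | 0100.[0]0.   read 0 → write ., move →, go to C
C | 0100..[0].   read 0 → write ., move →, go to C
C | 0100...[.]   read . → write 1, move ←, go to B
B | 0100..[.]1
Cell 3 holds 0 when M halts.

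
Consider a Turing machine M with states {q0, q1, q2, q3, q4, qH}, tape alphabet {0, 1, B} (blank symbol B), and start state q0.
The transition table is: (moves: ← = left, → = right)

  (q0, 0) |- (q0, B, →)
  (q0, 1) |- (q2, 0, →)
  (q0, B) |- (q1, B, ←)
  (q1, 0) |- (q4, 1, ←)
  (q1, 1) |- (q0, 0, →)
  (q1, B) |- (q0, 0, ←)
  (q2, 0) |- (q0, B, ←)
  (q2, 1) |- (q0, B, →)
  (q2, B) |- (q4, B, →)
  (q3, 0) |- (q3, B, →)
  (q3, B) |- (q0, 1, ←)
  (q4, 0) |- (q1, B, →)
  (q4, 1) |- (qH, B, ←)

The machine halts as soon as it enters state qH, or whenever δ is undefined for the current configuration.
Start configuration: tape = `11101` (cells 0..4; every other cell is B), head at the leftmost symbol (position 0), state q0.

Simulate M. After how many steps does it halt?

state=q0 head=0 tape=B[1]1101   (q0,1)→(q2,0,→)
state=q2 head=1 tape=B0[1]101   (q2,1)→(q0,B,→)
state=q0 head=2 tape=B0B[1]01   (q0,1)→(q2,0,→)
state=q2 head=3 tape=B0B0[0]1   (q2,0)→(q0,B,←)
state=q0 head=2 tape=B0B[0]B1   (q0,0)→(q0,B,→)
state=q0 head=3 tape=B0BB[B]1   (q0,B)→(q1,B,←)
state=q1 head=2 tape=B0B[B]B1   (q1,B)→(q0,0,←)
state=q0 head=1 tape=B0[B]0B1   (q0,B)→(q1,B,←)
state=q1 head=0 tape=B[0]B0B1   (q1,0)→(q4,1,←)
state=q4 head=-1 tape=[B]1B0B1
M halts after 9 transitions.

9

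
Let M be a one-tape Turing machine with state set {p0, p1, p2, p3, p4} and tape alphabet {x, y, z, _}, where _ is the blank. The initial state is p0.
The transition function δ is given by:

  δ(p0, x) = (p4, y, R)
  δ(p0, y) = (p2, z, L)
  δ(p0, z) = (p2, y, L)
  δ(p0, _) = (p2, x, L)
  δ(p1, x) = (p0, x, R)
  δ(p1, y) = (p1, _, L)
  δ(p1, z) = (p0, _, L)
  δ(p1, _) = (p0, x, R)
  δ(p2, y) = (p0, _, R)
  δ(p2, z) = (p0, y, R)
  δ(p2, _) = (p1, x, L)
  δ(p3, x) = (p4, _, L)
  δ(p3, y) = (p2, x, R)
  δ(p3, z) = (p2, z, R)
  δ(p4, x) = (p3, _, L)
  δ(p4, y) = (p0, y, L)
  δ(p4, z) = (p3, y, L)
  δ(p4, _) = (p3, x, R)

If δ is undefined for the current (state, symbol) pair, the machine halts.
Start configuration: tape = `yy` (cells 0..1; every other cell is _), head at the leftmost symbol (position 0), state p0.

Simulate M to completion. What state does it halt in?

p3

state=p0 head=0 tape=__[y]y___   (p0,y)→(p2,z,L)
state=p2 head=-1 tape=_[_]zy___   (p2,_)→(p1,x,L)
state=p1 head=-2 tape=[_]xzy___   (p1,_)→(p0,x,R)
state=p0 head=-1 tape=x[x]zy___   (p0,x)→(p4,y,R)
state=p4 head=0 tape=xy[z]y___   (p4,z)→(p3,y,L)
state=p3 head=-1 tape=x[y]yy___   (p3,y)→(p2,x,R)
state=p2 head=0 tape=xx[y]y___   (p2,y)→(p0,_,R)
state=p0 head=1 tape=xx_[y]___   (p0,y)→(p2,z,L)
state=p2 head=0 tape=xx[_]z___   (p2,_)→(p1,x,L)
state=p1 head=-1 tape=x[x]xz___   (p1,x)→(p0,x,R)
state=p0 head=0 tape=xx[x]z___   (p0,x)→(p4,y,R)
state=p4 head=1 tape=xxy[z]___   (p4,z)→(p3,y,L)
state=p3 head=0 tape=xx[y]y___   (p3,y)→(p2,x,R)
state=p2 head=1 tape=xxx[y]___   (p2,y)→(p0,_,R)
state=p0 head=2 tape=xxx_[_]__   (p0,_)→(p2,x,L)
state=p2 head=1 tape=xxx[_]x__   (p2,_)→(p1,x,L)
state=p1 head=0 tape=xx[x]xx__   (p1,x)→(p0,x,R)
state=p0 head=1 tape=xxx[x]x__   (p0,x)→(p4,y,R)
state=p4 head=2 tape=xxxy[x]__   (p4,x)→(p3,_,L)
state=p3 head=1 tape=xxx[y]___   (p3,y)→(p2,x,R)
state=p2 head=2 tape=xxxx[_]__   (p2,_)→(p1,x,L)
state=p1 head=1 tape=xxx[x]x__   (p1,x)→(p0,x,R)
state=p0 head=2 tape=xxxx[x]__   (p0,x)→(p4,y,R)
state=p4 head=3 tape=xxxxy[_]_   (p4,_)→(p3,x,R)
state=p3 head=4 tape=xxxxyx[_]
No transition is defined for (p3, _); M halts in state p3.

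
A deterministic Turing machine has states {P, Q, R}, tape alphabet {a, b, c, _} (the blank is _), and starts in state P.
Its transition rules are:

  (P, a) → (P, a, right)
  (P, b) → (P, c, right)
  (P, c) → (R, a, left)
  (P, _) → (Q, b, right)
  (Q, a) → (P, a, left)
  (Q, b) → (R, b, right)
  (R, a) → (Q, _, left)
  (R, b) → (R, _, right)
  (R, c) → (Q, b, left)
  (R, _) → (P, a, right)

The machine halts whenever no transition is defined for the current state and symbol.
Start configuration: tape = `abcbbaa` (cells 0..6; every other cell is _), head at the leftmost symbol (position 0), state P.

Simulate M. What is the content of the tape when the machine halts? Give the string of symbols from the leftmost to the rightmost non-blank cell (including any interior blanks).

cacaccaab

P | _[a]bcbbaa__   read a → write a, move right, go to P
P | _a[b]cbbaa__   read b → write c, move right, go to P
P | _ac[c]bbaa__   read c → write a, move left, go to R
R | _a[c]abbaa__   read c → write b, move left, go to Q
Q | _[a]babbaa__   read a → write a, move left, go to P
P | [_]ababbaa__   read _ → write b, move right, go to Q
Q | b[a]babbaa__   read a → write a, move left, go to P
P | [b]ababbaa__   read b → write c, move right, go to P
P | c[a]babbaa__   read a → write a, move right, go to P
P | ca[b]abbaa__   read b → write c, move right, go to P
P | cac[a]bbaa__   read a → write a, move right, go to P
P | caca[b]baa__   read b → write c, move right, go to P
P | cacac[b]aa__   read b → write c, move right, go to P
P | cacacc[a]a__   read a → write a, move right, go to P
P | cacacca[a]__   read a → write a, move right, go to P
P | cacaccaa[_]_   read _ → write b, move right, go to Q
Q | cacaccaab[_]
The non-blank tape span at halt is cacaccaab.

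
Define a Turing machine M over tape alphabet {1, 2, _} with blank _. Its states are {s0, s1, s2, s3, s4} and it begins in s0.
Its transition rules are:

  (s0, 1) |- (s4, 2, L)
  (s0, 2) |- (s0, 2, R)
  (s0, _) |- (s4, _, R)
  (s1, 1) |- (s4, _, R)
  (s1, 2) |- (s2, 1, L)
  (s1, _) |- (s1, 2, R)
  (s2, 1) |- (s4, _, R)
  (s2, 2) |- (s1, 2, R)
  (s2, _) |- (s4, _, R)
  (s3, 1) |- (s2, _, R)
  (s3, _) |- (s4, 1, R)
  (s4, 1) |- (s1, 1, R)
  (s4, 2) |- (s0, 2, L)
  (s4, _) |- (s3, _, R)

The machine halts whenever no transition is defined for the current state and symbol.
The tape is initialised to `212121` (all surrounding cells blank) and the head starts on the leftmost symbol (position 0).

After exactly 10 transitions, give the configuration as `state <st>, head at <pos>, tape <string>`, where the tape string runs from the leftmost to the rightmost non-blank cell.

state=s0 head=0 tape=_[2]12121   (s0,2)→(s0,2,R)
state=s0 head=1 tape=_2[1]2121   (s0,1)→(s4,2,L)
state=s4 head=0 tape=_[2]22121   (s4,2)→(s0,2,L)
state=s0 head=-1 tape=[_]222121   (s0,_)→(s4,_,R)
state=s4 head=0 tape=_[2]22121   (s4,2)→(s0,2,L)
state=s0 head=-1 tape=[_]222121   (s0,_)→(s4,_,R)
state=s4 head=0 tape=_[2]22121   (s4,2)→(s0,2,L)
state=s0 head=-1 tape=[_]222121   (s0,_)→(s4,_,R)
state=s4 head=0 tape=_[2]22121   (s4,2)→(s0,2,L)
state=s0 head=-1 tape=[_]222121   (s0,_)→(s4,_,R)
state=s4 head=0 tape=_[2]22121
After 10 steps: state s4, head at 0, tape 222121.

state s4, head at 0, tape 222121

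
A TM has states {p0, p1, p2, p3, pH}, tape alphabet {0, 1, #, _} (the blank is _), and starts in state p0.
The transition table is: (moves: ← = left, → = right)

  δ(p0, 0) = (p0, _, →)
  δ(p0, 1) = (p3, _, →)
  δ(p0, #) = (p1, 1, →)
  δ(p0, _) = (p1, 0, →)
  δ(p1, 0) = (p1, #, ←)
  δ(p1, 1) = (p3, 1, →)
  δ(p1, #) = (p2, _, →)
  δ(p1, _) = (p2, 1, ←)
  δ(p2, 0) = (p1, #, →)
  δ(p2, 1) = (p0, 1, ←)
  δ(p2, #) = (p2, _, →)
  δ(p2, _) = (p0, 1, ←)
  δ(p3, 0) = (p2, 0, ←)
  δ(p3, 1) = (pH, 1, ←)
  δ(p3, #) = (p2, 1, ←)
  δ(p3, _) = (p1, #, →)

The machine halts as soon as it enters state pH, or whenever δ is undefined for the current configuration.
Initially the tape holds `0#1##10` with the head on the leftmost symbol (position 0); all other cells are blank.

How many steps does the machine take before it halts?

7

state=p0 head=0 tape=[0]#1##10   (p0,0)→(p0,_,→)
state=p0 head=1 tape=_[#]1##10   (p0,#)→(p1,1,→)
state=p1 head=2 tape=_1[1]##10   (p1,1)→(p3,1,→)
state=p3 head=3 tape=_11[#]#10   (p3,#)→(p2,1,←)
state=p2 head=2 tape=_1[1]1#10   (p2,1)→(p0,1,←)
state=p0 head=1 tape=_[1]11#10   (p0,1)→(p3,_,→)
state=p3 head=2 tape=__[1]1#10   (p3,1)→(pH,1,←)
state=pH head=1 tape=_[_]11#10
M halts after 7 transitions.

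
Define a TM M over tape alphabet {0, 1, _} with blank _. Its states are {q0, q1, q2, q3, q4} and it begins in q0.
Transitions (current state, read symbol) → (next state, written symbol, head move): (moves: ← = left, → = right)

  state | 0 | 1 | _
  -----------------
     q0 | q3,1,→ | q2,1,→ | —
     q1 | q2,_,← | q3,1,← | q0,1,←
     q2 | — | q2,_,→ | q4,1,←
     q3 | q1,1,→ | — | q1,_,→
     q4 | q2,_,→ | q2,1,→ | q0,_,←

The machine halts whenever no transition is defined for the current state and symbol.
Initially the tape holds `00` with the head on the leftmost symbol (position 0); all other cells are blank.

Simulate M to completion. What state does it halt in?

q0 | [0]0___   read 0 → write 1, move →, go to q3
q3 | 1[0]___   read 0 → write 1, move →, go to q1
q1 | 11[_]__   read _ → write 1, move ←, go to q0
q0 | 1[1]1__   read 1 → write 1, move →, go to q2
q2 | 11[1]__   read 1 → write _, move →, go to q2
q2 | 11_[_]_   read _ → write 1, move ←, go to q4
q4 | 11[_]1_   read _ → write _, move ←, go to q0
q0 | 1[1]_1_   read 1 → write 1, move →, go to q2
q2 | 11[_]1_   read _ → write 1, move ←, go to q4
q4 | 1[1]11_   read 1 → write 1, move →, go to q2
q2 | 11[1]1_   read 1 → write _, move →, go to q2
q2 | 11_[1]_   read 1 → write _, move →, go to q2
q2 | 11__[_]   read _ → write 1, move ←, go to q4
q4 | 11_[_]1   read _ → write _, move ←, go to q0
q0 | 11[_]_1
No transition is defined for (q0, _); M halts in state q0.

q0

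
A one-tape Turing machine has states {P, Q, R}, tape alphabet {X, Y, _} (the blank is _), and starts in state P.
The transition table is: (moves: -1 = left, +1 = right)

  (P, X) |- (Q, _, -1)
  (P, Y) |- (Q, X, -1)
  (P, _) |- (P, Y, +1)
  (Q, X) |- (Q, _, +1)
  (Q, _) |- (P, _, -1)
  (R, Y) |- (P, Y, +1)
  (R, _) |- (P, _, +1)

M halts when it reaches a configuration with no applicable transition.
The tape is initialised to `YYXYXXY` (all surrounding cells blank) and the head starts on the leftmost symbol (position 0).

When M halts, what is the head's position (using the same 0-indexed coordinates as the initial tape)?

-1

state=P head=0 tape=__[Y]YXYXXY   (P,Y)→(Q,X,-1)
state=Q head=-1 tape=_[_]XYXYXXY   (Q,_)→(P,_,-1)
state=P head=-2 tape=[_]_XYXYXXY   (P,_)→(P,Y,+1)
state=P head=-1 tape=Y[_]XYXYXXY   (P,_)→(P,Y,+1)
state=P head=0 tape=YY[X]YXYXXY   (P,X)→(Q,_,-1)
state=Q head=-1 tape=Y[Y]_YXYXXY
At halt the head is at cell -1.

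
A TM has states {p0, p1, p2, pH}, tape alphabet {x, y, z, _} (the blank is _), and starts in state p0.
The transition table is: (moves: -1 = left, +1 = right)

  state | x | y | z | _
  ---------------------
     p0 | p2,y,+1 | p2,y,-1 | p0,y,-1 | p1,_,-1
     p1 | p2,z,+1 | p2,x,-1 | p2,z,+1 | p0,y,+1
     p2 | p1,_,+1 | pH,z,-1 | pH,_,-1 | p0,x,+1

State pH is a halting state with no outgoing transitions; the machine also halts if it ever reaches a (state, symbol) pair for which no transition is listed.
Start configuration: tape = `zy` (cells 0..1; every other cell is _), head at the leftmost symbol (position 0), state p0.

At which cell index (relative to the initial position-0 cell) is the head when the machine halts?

0

p0 | ___[z]y   read z → write y, move -1, go to p0
p0 | __[_]yy   read _ → write _, move -1, go to p1
p1 | _[_]_yy   read _ → write y, move +1, go to p0
p0 | _y[_]yy   read _ → write _, move -1, go to p1
p1 | _[y]_yy   read y → write x, move -1, go to p2
p2 | [_]x_yy   read _ → write x, move +1, go to p0
p0 | x[x]_yy   read x → write y, move +1, go to p2
p2 | xy[_]yy   read _ → write x, move +1, go to p0
p0 | xyx[y]y   read y → write y, move -1, go to p2
p2 | xy[x]yy   read x → write _, move +1, go to p1
p1 | xy_[y]y   read y → write x, move -1, go to p2
p2 | xy[_]xy   read _ → write x, move +1, go to p0
p0 | xyx[x]y   read x → write y, move +1, go to p2
p2 | xyxy[y]   read y → write z, move -1, go to pH
pH | xyx[y]z
At halt the head is at cell 0.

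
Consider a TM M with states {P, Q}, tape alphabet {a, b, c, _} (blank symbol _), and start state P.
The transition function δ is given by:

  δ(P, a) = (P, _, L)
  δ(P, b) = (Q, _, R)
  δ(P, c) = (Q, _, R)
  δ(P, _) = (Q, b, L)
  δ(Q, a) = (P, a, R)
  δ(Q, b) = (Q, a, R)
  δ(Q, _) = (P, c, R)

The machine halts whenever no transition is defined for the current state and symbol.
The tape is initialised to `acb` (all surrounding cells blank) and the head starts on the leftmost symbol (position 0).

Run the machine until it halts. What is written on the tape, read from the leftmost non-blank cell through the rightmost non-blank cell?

P | __[a]cb__   read a → write _, move L, go to P
P | _[_]_cb__   read _ → write b, move L, go to Q
Q | [_]b_cb__   read _ → write c, move R, go to P
P | c[b]_cb__   read b → write _, move R, go to Q
Q | c_[_]cb__   read _ → write c, move R, go to P
P | c_c[c]b__   read c → write _, move R, go to Q
Q | c_c_[b]__   read b → write a, move R, go to Q
Q | c_c_a[_]_   read _ → write c, move R, go to P
P | c_c_ac[_]   read _ → write b, move L, go to Q
Q | c_c_a[c]b
The non-blank tape span at halt is c_c_acb.

c_c_acb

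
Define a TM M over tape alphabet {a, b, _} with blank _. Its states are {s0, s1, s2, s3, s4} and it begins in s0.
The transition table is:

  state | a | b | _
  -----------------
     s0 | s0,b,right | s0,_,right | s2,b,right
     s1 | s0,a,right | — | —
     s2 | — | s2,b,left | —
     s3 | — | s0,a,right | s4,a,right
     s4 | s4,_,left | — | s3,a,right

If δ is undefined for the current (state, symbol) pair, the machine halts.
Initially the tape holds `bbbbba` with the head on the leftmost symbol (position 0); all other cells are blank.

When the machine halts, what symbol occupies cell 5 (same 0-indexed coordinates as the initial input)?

b

s0 | [b]bbbba__   read b → write _, move right, go to s0
s0 | _[b]bbba__   read b → write _, move right, go to s0
s0 | __[b]bba__   read b → write _, move right, go to s0
s0 | ___[b]ba__   read b → write _, move right, go to s0
s0 | ____[b]a__   read b → write _, move right, go to s0
s0 | _____[a]__   read a → write b, move right, go to s0
s0 | _____b[_]_   read _ → write b, move right, go to s2
s2 | _____bb[_]
Cell 5 holds b when M halts.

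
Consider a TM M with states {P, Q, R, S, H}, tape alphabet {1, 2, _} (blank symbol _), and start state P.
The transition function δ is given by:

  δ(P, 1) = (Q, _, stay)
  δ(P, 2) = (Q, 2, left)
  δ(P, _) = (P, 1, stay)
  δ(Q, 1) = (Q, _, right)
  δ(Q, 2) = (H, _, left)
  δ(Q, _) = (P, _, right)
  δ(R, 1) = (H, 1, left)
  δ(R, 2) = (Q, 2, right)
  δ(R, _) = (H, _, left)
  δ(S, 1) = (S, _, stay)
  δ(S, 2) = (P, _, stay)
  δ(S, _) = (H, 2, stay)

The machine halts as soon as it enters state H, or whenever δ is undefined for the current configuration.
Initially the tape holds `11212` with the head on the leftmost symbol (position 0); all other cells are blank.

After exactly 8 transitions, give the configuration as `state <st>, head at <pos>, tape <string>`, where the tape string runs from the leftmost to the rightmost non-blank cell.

state=P head=0 tape=[1]1212   (P,1)→(Q,_,stay)
state=Q head=0 tape=[_]1212   (Q,_)→(P,_,right)
state=P head=1 tape=_[1]212   (P,1)→(Q,_,stay)
state=Q head=1 tape=_[_]212   (Q,_)→(P,_,right)
state=P head=2 tape=__[2]12   (P,2)→(Q,2,left)
state=Q head=1 tape=_[_]212   (Q,_)→(P,_,right)
state=P head=2 tape=__[2]12   (P,2)→(Q,2,left)
state=Q head=1 tape=_[_]212   (Q,_)→(P,_,right)
state=P head=2 tape=__[2]12
After 8 steps: state P, head at 2, tape 212.

state P, head at 2, tape 212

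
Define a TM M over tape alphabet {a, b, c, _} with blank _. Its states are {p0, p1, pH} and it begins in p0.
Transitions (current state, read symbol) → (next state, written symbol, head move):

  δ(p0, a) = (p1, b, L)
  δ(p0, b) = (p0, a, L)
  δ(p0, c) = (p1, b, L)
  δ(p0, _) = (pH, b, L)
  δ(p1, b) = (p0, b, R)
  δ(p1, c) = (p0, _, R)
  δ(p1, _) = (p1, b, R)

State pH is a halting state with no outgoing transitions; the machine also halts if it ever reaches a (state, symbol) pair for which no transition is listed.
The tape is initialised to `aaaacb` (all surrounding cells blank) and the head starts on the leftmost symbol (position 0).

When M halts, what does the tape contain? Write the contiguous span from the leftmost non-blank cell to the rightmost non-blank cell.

p0 | ___[a]aaacb   read a → write b, move L, go to p1
p1 | __[_]baaacb   read _ → write b, move R, go to p1
p1 | __b[b]aaacb   read b → write b, move R, go to p0
p0 | __bb[a]aacb   read a → write b, move L, go to p1
p1 | __b[b]baacb   read b → write b, move R, go to p0
p0 | __bb[b]aacb   read b → write a, move L, go to p0
p0 | __b[b]aaacb   read b → write a, move L, go to p0
p0 | __[b]aaaacb   read b → write a, move L, go to p0
p0 | _[_]aaaaacb   read _ → write b, move L, go to pH
pH | [_]baaaaacb
The non-blank tape span at halt is baaaaacb.

baaaaacb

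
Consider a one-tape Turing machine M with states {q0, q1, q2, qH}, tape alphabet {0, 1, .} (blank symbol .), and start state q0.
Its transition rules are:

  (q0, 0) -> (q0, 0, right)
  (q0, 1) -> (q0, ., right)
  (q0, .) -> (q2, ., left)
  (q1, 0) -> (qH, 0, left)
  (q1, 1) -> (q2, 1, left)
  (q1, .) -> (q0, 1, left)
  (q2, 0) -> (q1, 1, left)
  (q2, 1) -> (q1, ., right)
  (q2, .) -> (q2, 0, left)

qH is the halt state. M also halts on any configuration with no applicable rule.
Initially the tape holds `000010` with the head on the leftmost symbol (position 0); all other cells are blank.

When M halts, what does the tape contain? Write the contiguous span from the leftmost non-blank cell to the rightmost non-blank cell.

state=q0 head=0 tape=[0]00010.   (q0,0)→(q0,0,right)
state=q0 head=1 tape=0[0]0010.   (q0,0)→(q0,0,right)
state=q0 head=2 tape=00[0]010.   (q0,0)→(q0,0,right)
state=q0 head=3 tape=000[0]10.   (q0,0)→(q0,0,right)
state=q0 head=4 tape=0000[1]0.   (q0,1)→(q0,.,right)
state=q0 head=5 tape=0000.[0].   (q0,0)→(q0,0,right)
state=q0 head=6 tape=0000.0[.]   (q0,.)→(q2,.,left)
state=q2 head=5 tape=0000.[0].   (q2,0)→(q1,1,left)
state=q1 head=4 tape=0000[.]1.   (q1,.)→(q0,1,left)
state=q0 head=3 tape=000[0]11.   (q0,0)→(q0,0,right)
state=q0 head=4 tape=0000[1]1.   (q0,1)→(q0,.,right)
state=q0 head=5 tape=0000.[1].   (q0,1)→(q0,.,right)
state=q0 head=6 tape=0000..[.]   (q0,.)→(q2,.,left)
state=q2 head=5 tape=0000.[.].   (q2,.)→(q2,0,left)
state=q2 head=4 tape=0000[.]0.   (q2,.)→(q2,0,left)
state=q2 head=3 tape=000[0]00.   (q2,0)→(q1,1,left)
state=q1 head=2 tape=00[0]100.   (q1,0)→(qH,0,left)
state=qH head=1 tape=0[0]0100.
The non-blank tape span at halt is 000100.

000100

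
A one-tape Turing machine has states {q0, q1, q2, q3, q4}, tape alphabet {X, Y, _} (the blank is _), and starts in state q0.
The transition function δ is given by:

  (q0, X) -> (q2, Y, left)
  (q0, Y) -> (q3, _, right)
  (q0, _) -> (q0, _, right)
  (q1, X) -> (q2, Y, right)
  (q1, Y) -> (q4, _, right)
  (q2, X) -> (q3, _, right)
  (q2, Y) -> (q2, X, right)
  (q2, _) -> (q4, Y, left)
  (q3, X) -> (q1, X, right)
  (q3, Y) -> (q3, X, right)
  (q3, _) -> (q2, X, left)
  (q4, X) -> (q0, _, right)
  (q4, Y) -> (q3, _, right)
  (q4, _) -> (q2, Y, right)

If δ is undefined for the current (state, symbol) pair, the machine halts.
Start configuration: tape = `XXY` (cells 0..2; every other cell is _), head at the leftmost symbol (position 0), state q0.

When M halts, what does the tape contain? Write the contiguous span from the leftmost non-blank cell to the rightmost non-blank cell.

YXX__X

q0 | __[X]XY__   read X → write Y, move left, go to q2
q2 | _[_]YXY__   read _ → write Y, move left, go to q4
q4 | [_]YYXY__   read _ → write Y, move right, go to q2
q2 | Y[Y]YXY__   read Y → write X, move right, go to q2
q2 | YX[Y]XY__   read Y → write X, move right, go to q2
q2 | YXX[X]Y__   read X → write _, move right, go to q3
q3 | YXX_[Y]__   read Y → write X, move right, go to q3
q3 | YXX_X[_]_   read _ → write X, move left, go to q2
q2 | YXX_[X]X_   read X → write _, move right, go to q3
q3 | YXX__[X]_   read X → write X, move right, go to q1
q1 | YXX__X[_]
The non-blank tape span at halt is YXX__X.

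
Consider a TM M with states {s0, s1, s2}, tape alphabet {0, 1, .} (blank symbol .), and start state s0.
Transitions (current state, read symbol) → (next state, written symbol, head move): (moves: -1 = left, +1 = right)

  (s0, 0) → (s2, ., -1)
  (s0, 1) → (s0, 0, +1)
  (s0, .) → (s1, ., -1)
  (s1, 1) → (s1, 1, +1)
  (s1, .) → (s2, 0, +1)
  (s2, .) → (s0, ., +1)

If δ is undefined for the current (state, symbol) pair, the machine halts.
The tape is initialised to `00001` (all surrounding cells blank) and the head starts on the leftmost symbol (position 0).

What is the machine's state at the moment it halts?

s1

s0 | .[0]0001.   read 0 → write ., move -1, go to s2
s2 | [.].0001.   read . → write ., move +1, go to s0
s0 | .[.]0001.   read . → write ., move -1, go to s1
s1 | [.].0001.   read . → write 0, move +1, go to s2
s2 | 0[.]0001.   read . → write ., move +1, go to s0
s0 | 0.[0]001.   read 0 → write ., move -1, go to s2
s2 | 0[.].001.   read . → write ., move +1, go to s0
s0 | 0.[.]001.   read . → write ., move -1, go to s1
s1 | 0[.].001.   read . → write 0, move +1, go to s2
s2 | 00[.]001.   read . → write ., move +1, go to s0
s0 | 00.[0]01.   read 0 → write ., move -1, go to s2
s2 | 00[.].01.   read . → write ., move +1, go to s0
s0 | 00.[.]01.   read . → write ., move -1, go to s1
s1 | 00[.].01.   read . → write 0, move +1, go to s2
s2 | 000[.]01.   read . → write ., move +1, go to s0
s0 | 000.[0]1.   read 0 → write ., move -1, go to s2
s2 | 000[.].1.   read . → write ., move +1, go to s0
s0 | 000.[.]1.   read . → write ., move -1, go to s1
s1 | 000[.].1.   read . → write 0, move +1, go to s2
s2 | 0000[.]1.   read . → write ., move +1, go to s0
s0 | 0000.[1].   read 1 → write 0, move +1, go to s0
s0 | 0000.0[.]   read . → write ., move -1, go to s1
s1 | 0000.[0].
No transition is defined for (s1, 0); M halts in state s1.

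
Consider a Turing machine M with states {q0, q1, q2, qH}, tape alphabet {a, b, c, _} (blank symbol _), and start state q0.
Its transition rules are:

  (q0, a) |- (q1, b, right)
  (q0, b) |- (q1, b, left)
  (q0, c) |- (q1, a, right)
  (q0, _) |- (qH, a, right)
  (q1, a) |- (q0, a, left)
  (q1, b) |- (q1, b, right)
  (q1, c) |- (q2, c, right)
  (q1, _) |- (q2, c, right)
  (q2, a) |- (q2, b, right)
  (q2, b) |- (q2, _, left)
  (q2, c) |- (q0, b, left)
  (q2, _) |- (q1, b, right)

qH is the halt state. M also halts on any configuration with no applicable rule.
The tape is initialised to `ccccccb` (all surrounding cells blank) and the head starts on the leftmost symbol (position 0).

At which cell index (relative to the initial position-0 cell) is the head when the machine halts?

q0 | __[c]cccccb   read c → write a, move right, go to q1
q1 | __a[c]ccccb   read c → write c, move right, go to q2
q2 | __ac[c]cccb   read c → write b, move left, go to q0
q0 | __a[c]bcccb   read c → write a, move right, go to q1
q1 | __aa[b]cccb   read b → write b, move right, go to q1
q1 | __aab[c]ccb   read c → write c, move right, go to q2
q2 | __aabc[c]cb   read c → write b, move left, go to q0
q0 | __aab[c]bcb   read c → write a, move right, go to q1
q1 | __aaba[b]cb   read b → write b, move right, go to q1
q1 | __aabab[c]b   read c → write c, move right, go to q2
q2 | __aababc[b]   read b → write _, move left, go to q2
q2 | __aabab[c]_   read c → write b, move left, go to q0
q0 | __aaba[b]b_   read b → write b, move left, go to q1
q1 | __aab[a]bb_   read a → write a, move left, go to q0
q0 | __aa[b]abb_   read b → write b, move left, go to q1
q1 | __a[a]babb_   read a → write a, move left, go to q0
q0 | __[a]ababb_   read a → write b, move right, go to q1
q1 | __b[a]babb_   read a → write a, move left, go to q0
q0 | __[b]ababb_   read b → write b, move left, go to q1
q1 | _[_]bababb_   read _ → write c, move right, go to q2
q2 | _c[b]ababb_   read b → write _, move left, go to q2
q2 | _[c]_ababb_   read c → write b, move left, go to q0
q0 | [_]b_ababb_   read _ → write a, move right, go to qH
qH | a[b]_ababb_
At halt the head is at cell -1.

-1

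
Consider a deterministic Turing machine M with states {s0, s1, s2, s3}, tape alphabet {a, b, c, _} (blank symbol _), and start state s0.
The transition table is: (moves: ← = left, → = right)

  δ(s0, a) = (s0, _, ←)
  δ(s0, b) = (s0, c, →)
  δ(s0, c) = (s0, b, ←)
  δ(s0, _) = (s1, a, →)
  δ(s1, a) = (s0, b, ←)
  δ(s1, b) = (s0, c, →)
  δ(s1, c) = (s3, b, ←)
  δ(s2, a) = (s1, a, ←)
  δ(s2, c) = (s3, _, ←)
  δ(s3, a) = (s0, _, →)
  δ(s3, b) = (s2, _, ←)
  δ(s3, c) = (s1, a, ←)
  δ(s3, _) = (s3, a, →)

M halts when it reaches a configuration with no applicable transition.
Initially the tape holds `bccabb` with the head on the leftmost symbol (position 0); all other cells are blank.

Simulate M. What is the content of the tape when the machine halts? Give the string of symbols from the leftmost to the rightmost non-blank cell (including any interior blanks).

state=s0 head=0 tape=__[b]ccabb   (s0,b)→(s0,c,→)
state=s0 head=1 tape=__c[c]cabb   (s0,c)→(s0,b,←)
state=s0 head=0 tape=__[c]bcabb   (s0,c)→(s0,b,←)
state=s0 head=-1 tape=_[_]bbcabb   (s0,_)→(s1,a,→)
state=s1 head=0 tape=_a[b]bcabb   (s1,b)→(s0,c,→)
state=s0 head=1 tape=_ac[b]cabb   (s0,b)→(s0,c,→)
state=s0 head=2 tape=_acc[c]abb   (s0,c)→(s0,b,←)
state=s0 head=1 tape=_ac[c]babb   (s0,c)→(s0,b,←)
state=s0 head=0 tape=_a[c]bbabb   (s0,c)→(s0,b,←)
state=s0 head=-1 tape=_[a]bbbabb   (s0,a)→(s0,_,←)
state=s0 head=-2 tape=[_]_bbbabb   (s0,_)→(s1,a,→)
state=s1 head=-1 tape=a[_]bbbabb
The non-blank tape span at halt is a_bbbabb.

a_bbbabb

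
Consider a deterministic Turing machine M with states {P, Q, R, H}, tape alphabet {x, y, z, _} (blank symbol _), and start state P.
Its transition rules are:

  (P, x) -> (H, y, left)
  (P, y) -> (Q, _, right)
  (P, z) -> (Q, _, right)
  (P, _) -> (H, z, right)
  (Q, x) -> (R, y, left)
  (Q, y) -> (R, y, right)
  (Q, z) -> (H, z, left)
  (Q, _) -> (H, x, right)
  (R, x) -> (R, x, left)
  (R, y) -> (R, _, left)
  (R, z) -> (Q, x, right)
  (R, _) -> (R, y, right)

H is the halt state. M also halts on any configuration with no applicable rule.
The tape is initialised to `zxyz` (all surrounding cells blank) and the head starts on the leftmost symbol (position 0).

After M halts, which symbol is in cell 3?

state=P head=0 tape=__[z]xyz__   (P,z)→(Q,_,right)
state=Q head=1 tape=___[x]yz__   (Q,x)→(R,y,left)
state=R head=0 tape=__[_]yyz__   (R,_)→(R,y,right)
state=R head=1 tape=__y[y]yz__   (R,y)→(R,_,left)
state=R head=0 tape=__[y]_yz__   (R,y)→(R,_,left)
state=R head=-1 tape=_[_]__yz__   (R,_)→(R,y,right)
state=R head=0 tape=_y[_]_yz__   (R,_)→(R,y,right)
state=R head=1 tape=_yy[_]yz__   (R,_)→(R,y,right)
state=R head=2 tape=_yyy[y]z__   (R,y)→(R,_,left)
state=R head=1 tape=_yy[y]_z__   (R,y)→(R,_,left)
state=R head=0 tape=_y[y]__z__   (R,y)→(R,_,left)
state=R head=-1 tape=_[y]___z__   (R,y)→(R,_,left)
state=R head=-2 tape=[_]____z__   (R,_)→(R,y,right)
state=R head=-1 tape=y[_]___z__   (R,_)→(R,y,right)
state=R head=0 tape=yy[_]__z__   (R,_)→(R,y,right)
state=R head=1 tape=yyy[_]_z__   (R,_)→(R,y,right)
state=R head=2 tape=yyyy[_]z__   (R,_)→(R,y,right)
state=R head=3 tape=yyyyy[z]__   (R,z)→(Q,x,right)
state=Q head=4 tape=yyyyyx[_]_   (Q,_)→(H,x,right)
state=H head=5 tape=yyyyyxx[_]
Cell 3 holds x when M halts.

x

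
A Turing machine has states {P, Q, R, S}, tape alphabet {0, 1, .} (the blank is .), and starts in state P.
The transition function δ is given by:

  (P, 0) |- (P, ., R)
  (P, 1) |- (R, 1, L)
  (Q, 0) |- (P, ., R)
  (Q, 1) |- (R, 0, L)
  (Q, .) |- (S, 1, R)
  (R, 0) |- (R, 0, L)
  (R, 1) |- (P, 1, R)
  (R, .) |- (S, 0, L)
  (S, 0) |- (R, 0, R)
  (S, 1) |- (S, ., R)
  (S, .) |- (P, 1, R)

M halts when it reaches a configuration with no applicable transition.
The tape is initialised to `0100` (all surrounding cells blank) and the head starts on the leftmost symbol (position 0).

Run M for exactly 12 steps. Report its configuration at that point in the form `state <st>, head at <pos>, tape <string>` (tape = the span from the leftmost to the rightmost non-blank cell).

state=P head=0 tape=.[0]100.   (P,0)→(P,.,R)
state=P head=1 tape=..[1]00.   (P,1)→(R,1,L)
state=R head=0 tape=.[.]100.   (R,.)→(S,0,L)
state=S head=-1 tape=[.]0100.   (S,.)→(P,1,R)
state=P head=0 tape=1[0]100.   (P,0)→(P,.,R)
state=P head=1 tape=1.[1]00.   (P,1)→(R,1,L)
state=R head=0 tape=1[.]100.   (R,.)→(S,0,L)
state=S head=-1 tape=[1]0100.   (S,1)→(S,.,R)
state=S head=0 tape=.[0]100.   (S,0)→(R,0,R)
state=R head=1 tape=.0[1]00.   (R,1)→(P,1,R)
state=P head=2 tape=.01[0]0.   (P,0)→(P,.,R)
state=P head=3 tape=.01.[0].   (P,0)→(P,.,R)
state=P head=4 tape=.01..[.]
After 12 steps: state P, head at 4, tape 01.

state P, head at 4, tape 01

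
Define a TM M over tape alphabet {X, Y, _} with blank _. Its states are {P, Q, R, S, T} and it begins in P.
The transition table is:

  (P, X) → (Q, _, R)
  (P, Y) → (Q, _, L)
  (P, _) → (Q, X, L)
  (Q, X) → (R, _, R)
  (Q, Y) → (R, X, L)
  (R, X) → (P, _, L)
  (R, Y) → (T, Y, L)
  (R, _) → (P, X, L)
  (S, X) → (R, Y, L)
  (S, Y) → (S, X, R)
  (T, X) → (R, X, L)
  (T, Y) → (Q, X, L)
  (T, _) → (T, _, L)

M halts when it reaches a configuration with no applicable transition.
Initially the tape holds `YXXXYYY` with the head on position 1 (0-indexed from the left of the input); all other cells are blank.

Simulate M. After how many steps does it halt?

P | Y[X]XXYYY   read X → write _, move R, go to Q
Q | Y_[X]XYYY   read X → write _, move R, go to R
R | Y__[X]YYY   read X → write _, move L, go to P
P | Y_[_]_YYY   read _ → write X, move L, go to Q
Q | Y[_]X_YYY
M halts after 4 transitions.

4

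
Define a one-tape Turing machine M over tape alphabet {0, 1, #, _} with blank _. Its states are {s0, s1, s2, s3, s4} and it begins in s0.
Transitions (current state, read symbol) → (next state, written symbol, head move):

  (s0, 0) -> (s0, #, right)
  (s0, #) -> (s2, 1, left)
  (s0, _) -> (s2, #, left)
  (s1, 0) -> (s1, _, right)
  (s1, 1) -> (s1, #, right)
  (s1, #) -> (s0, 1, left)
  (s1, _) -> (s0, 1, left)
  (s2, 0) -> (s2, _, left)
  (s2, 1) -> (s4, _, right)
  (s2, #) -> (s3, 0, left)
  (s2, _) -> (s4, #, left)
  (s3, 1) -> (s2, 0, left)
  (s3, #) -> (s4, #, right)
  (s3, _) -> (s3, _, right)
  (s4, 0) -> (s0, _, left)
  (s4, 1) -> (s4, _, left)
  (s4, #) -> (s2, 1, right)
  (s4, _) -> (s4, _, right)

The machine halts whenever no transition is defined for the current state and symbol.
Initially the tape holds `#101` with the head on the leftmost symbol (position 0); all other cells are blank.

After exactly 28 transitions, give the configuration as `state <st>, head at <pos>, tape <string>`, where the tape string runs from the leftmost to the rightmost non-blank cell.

state s2, head at 0, tape 1#__1

s0 | __[#]101   read # → write 1, move left, go to s2
s2 | _[_]1101   read _ → write #, move left, go to s4
s4 | [_]#1101   read _ → write _, move right, go to s4
s4 | _[#]1101   read # → write 1, move right, go to s2
s2 | _1[1]101   read 1 → write _, move right, go to s4
s4 | _1_[1]01   read 1 → write _, move left, go to s4
s4 | _1[_]_01   read _ → write _, move right, go to s4
s4 | _1_[_]01   read _ → write _, move right, go to s4
s4 | _1__[0]1   read 0 → write _, move left, go to s0
s0 | _1_[_]_1   read _ → write #, move left, go to s2
s2 | _1[_]#_1   read _ → write #, move left, go to s4
s4 | _[1]##_1   read 1 → write _, move left, go to s4
s4 | [_]_##_1   read _ → write _, move right, go to s4
s4 | _[_]##_1   read _ → write _, move right, go to s4
s4 | __[#]#_1   read # → write 1, move right, go to s2
s2 | __1[#]_1   read # → write 0, move left, go to s3
s3 | __[1]0_1   read 1 → write 0, move left, go to s2
s2 | _[_]00_1   read _ → write #, move left, go to s4
s4 | [_]#00_1   read _ → write _, move right, go to s4
s4 | _[#]00_1   read # → write 1, move right, go to s2
s2 | _1[0]0_1   read 0 → write _, move left, go to s2
s2 | _[1]_0_1   read 1 → write _, move right, go to s4
s4 | __[_]0_1   read _ → write _, move right, go to s4
s4 | ___[0]_1   read 0 → write _, move left, go to s0
s0 | __[_]__1   read _ → write #, move left, go to s2
s2 | _[_]#__1   read _ → write #, move left, go to s4
s4 | [_]##__1   read _ → write _, move right, go to s4
s4 | _[#]#__1   read # → write 1, move right, go to s2
s2 | _1[#]__1
After 28 steps: state s2, head at 0, tape 1#__1.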